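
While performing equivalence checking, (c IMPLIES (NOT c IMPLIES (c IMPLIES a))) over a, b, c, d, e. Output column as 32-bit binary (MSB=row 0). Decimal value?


Formula: (c IMPLIES (NOT c IMPLIES (c IMPLIES a))) over a, b, c, d, e (32 rows)
Evaluate each row (bits = a,b,c,d,e, MSB first):
  row 0 [00000]: (0 IMPLIES (NOT 0 IMPLIES (0 IMPLIES 0))) -> 1
  row 1 [00001]: (0 IMPLIES (NOT 0 IMPLIES (0 IMPLIES 0))) -> 1
  row 2 [00010]: (0 IMPLIES (NOT 0 IMPLIES (0 IMPLIES 0))) -> 1
  row 3 [00011]: (0 IMPLIES (NOT 0 IMPLIES (0 IMPLIES 0))) -> 1
  row 4 [00100]: (1 IMPLIES (NOT 1 IMPLIES (1 IMPLIES 0))) -> 1
  row 5 [00101]: (1 IMPLIES (NOT 1 IMPLIES (1 IMPLIES 0))) -> 1
  row 6 [00110]: (1 IMPLIES (NOT 1 IMPLIES (1 IMPLIES 0))) -> 1
  row 7 [00111]: (1 IMPLIES (NOT 1 IMPLIES (1 IMPLIES 0))) -> 1
  row 8 [01000]: (0 IMPLIES (NOT 0 IMPLIES (0 IMPLIES 0))) -> 1
  row 9 [01001]: (0 IMPLIES (NOT 0 IMPLIES (0 IMPLIES 0))) -> 1
  row 10 [01010]: (0 IMPLIES (NOT 0 IMPLIES (0 IMPLIES 0))) -> 1
  row 11 [01011]: (0 IMPLIES (NOT 0 IMPLIES (0 IMPLIES 0))) -> 1
  row 12 [01100]: (1 IMPLIES (NOT 1 IMPLIES (1 IMPLIES 0))) -> 1
  row 13 [01101]: (1 IMPLIES (NOT 1 IMPLIES (1 IMPLIES 0))) -> 1
  row 14 [01110]: (1 IMPLIES (NOT 1 IMPLIES (1 IMPLIES 0))) -> 1
  row 15 [01111]: (1 IMPLIES (NOT 1 IMPLIES (1 IMPLIES 0))) -> 1
  row 16 [10000]: (0 IMPLIES (NOT 0 IMPLIES (0 IMPLIES 1))) -> 1
  row 17 [10001]: (0 IMPLIES (NOT 0 IMPLIES (0 IMPLIES 1))) -> 1
  row 18 [10010]: (0 IMPLIES (NOT 0 IMPLIES (0 IMPLIES 1))) -> 1
  row 19 [10011]: (0 IMPLIES (NOT 0 IMPLIES (0 IMPLIES 1))) -> 1
  row 20 [10100]: (1 IMPLIES (NOT 1 IMPLIES (1 IMPLIES 1))) -> 1
  row 21 [10101]: (1 IMPLIES (NOT 1 IMPLIES (1 IMPLIES 1))) -> 1
  row 22 [10110]: (1 IMPLIES (NOT 1 IMPLIES (1 IMPLIES 1))) -> 1
  row 23 [10111]: (1 IMPLIES (NOT 1 IMPLIES (1 IMPLIES 1))) -> 1
  row 24 [11000]: (0 IMPLIES (NOT 0 IMPLIES (0 IMPLIES 1))) -> 1
  row 25 [11001]: (0 IMPLIES (NOT 0 IMPLIES (0 IMPLIES 1))) -> 1
  row 26 [11010]: (0 IMPLIES (NOT 0 IMPLIES (0 IMPLIES 1))) -> 1
  row 27 [11011]: (0 IMPLIES (NOT 0 IMPLIES (0 IMPLIES 1))) -> 1
  row 28 [11100]: (1 IMPLIES (NOT 1 IMPLIES (1 IMPLIES 1))) -> 1
  row 29 [11101]: (1 IMPLIES (NOT 1 IMPLIES (1 IMPLIES 1))) -> 1
  row 30 [11110]: (1 IMPLIES (NOT 1 IMPLIES (1 IMPLIES 1))) -> 1
  row 31 [11111]: (1 IMPLIES (NOT 1 IMPLIES (1 IMPLIES 1))) -> 1
Full result column, 4 rows per line (a,b,c fixed per line; d,e runs 00..11 left to right):
  rows 0-3 [a,b,c=000]: 1111  = hex F
  rows 4-7 [a,b,c=001]: 1111  = hex F
  rows 8-11 [a,b,c=010]: 1111  = hex F
  rows 12-15 [a,b,c=011]: 1111  = hex F
  rows 16-19 [a,b,c=100]: 1111  = hex F
  rows 20-23 [a,b,c=101]: 1111  = hex F
  rows 24-27 [a,b,c=110]: 1111  = hex F
  rows 28-31 [a,b,c=111]: 1111  = hex F
Output column (row 0 .. row 31) = 11111111111111111111111111111111
Output column grouped in 4s = 1111 1111 1111 1111 1111 1111 1111 1111 = 0xFFFFFFFF
Convert to decimal digit by digit (value = value*16 + digit):
  F -> 15
  15*16 + 15 (F) = 255
  255*16 + 15 (F) = 4095
  4095*16 + 15 (F) = 65535
  65535*16 + 15 (F) = 1048575
  1048575*16 + 15 (F) = 16777215
  16777215*16 + 15 (F) = 268435455
  268435455*16 + 15 (F) = 4294967295
Decimal = 4294967295

4294967295


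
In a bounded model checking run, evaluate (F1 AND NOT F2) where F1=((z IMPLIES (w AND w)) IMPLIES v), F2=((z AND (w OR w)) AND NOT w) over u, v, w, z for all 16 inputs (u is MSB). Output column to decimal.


F1 = ((z IMPLIES (w AND w)) IMPLIES v)
F2 = ((z AND (w OR w)) AND NOT w)
Counterexample to F1=>F2 is where F1=1 and F2=0.
Evaluate each row (bits = u,v,w,z, MSB first):
  row 0 [0000]: F1=0 F2=0 -> F1&~F2 -> 0
  row 1 [0001]: F1=1 F2=0 -> F1&~F2 -> 1
  row 2 [0010]: F1=0 F2=0 -> F1&~F2 -> 0
  row 3 [0011]: F1=0 F2=0 -> F1&~F2 -> 0
  row 4 [0100]: F1=1 F2=0 -> F1&~F2 -> 1
  row 5 [0101]: F1=1 F2=0 -> F1&~F2 -> 1
  row 6 [0110]: F1=1 F2=0 -> F1&~F2 -> 1
  row 7 [0111]: F1=1 F2=0 -> F1&~F2 -> 1
  row 8 [1000]: F1=0 F2=0 -> F1&~F2 -> 0
  row 9 [1001]: F1=1 F2=0 -> F1&~F2 -> 1
  row 10 [1010]: F1=0 F2=0 -> F1&~F2 -> 0
  row 11 [1011]: F1=0 F2=0 -> F1&~F2 -> 0
  row 12 [1100]: F1=1 F2=0 -> F1&~F2 -> 1
  row 13 [1101]: F1=1 F2=0 -> F1&~F2 -> 1
  row 14 [1110]: F1=1 F2=0 -> F1&~F2 -> 1
  row 15 [1111]: F1=1 F2=0 -> F1&~F2 -> 1
Full result column, 4 rows per line (u,v fixed per line; w,z runs 00..11 left to right):
  rows 0-3 [u,v=00]: 0100  = hex 4
  rows 4-7 [u,v=01]: 1111  = hex F
  rows 8-11 [u,v=10]: 0100  = hex 4
  rows 12-15 [u,v=11]: 1111  = hex F
Counterexample vector (row 0 .. row 15) = 0100111101001111
Output column grouped in 4s = 0100 1111 0100 1111 = 0x4F4F
Convert to decimal digit by digit (value = value*16 + digit):
  4 -> 4
  4*16 + 15 (F) = 79
  79*16 + 4 = 1268
  1268*16 + 15 (F) = 20303
Decimal = 20303

20303


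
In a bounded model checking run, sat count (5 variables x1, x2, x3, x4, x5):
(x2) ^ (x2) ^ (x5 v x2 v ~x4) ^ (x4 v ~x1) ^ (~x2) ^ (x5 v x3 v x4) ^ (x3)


CNF with 7 clauses over 5 vars (32 assignments).
An assignment satisfies CNF iff every clause has >=1 true literal.
Check each row (bits = x1,x2,x3,x4,x5; clause T/F shown):
  row 0 [00000]: clauses=FFTTTFF -> 0
  row 1 [00001]: clauses=FFTTTTF -> 0
  row 2 [00010]: clauses=FFFTTTF -> 0
  row 3 [00011]: clauses=FFTTTTF -> 0
  row 4 [00100]: clauses=FFTTTTT -> 0
  row 5 [00101]: clauses=FFTTTTT -> 0
  row 6 [00110]: clauses=FFFTTTT -> 0
  row 7 [00111]: clauses=FFTTTTT -> 0
  row 8 [01000]: clauses=TTTTFFF -> 0
  row 9 [01001]: clauses=TTTTFTF -> 0
  row 10 [01010]: clauses=TTTTFTF -> 0
  row 11 [01011]: clauses=TTTTFTF -> 0
  row 12 [01100]: clauses=TTTTFTT -> 0
  row 13 [01101]: clauses=TTTTFTT -> 0
  row 14 [01110]: clauses=TTTTFTT -> 0
  row 15 [01111]: clauses=TTTTFTT -> 0
  row 16 [10000]: clauses=FFTFTFF -> 0
  row 17 [10001]: clauses=FFTFTTF -> 0
  row 18 [10010]: clauses=FFFTTTF -> 0
  row 19 [10011]: clauses=FFTTTTF -> 0
  row 20 [10100]: clauses=FFTFTTT -> 0
  row 21 [10101]: clauses=FFTFTTT -> 0
  row 22 [10110]: clauses=FFFTTTT -> 0
  row 23 [10111]: clauses=FFTTTTT -> 0
  row 24 [11000]: clauses=TTTFFFF -> 0
  row 25 [11001]: clauses=TTTFFTF -> 0
  row 26 [11010]: clauses=TTTTFTF -> 0
  row 27 [11011]: clauses=TTTTFTF -> 0
  row 28 [11100]: clauses=TTTFFTT -> 0
  row 29 [11101]: clauses=TTTFFTT -> 0
  row 30 [11110]: clauses=TTTTFTT -> 0
  row 31 [11111]: clauses=TTTTFTT -> 0
Full result column, 8 rows per line (x1,x2 fixed per line; x3,x4,x5 runs 000..111 left to right):
  rows 0-7 [x1,x2=00]: 00000000  (ones: 0)
  rows 8-15 [x1,x2=01]: 00000000  (ones: 0)
  rows 16-23 [x1,x2=10]: 00000000  (ones: 0)
  rows 24-31 [x1,x2=11]: 00000000  (ones: 0)
Satisfying assignments = 0+0+0+0 = 0

0


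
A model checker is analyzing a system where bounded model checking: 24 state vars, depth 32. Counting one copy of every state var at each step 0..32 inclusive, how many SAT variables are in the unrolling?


BMC unrolls to depth k, creating one copy of each state var for steps 0..k.
Step count = 32 + 1 = 33 (steps 0 through 32)
Vars per step = 24
Total = 24 * 33 = 792

792


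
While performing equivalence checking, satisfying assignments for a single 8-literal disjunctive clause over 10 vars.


Step 1: Total=2^10=1024
Step 2: Unsat when all 8 false: 2^2=4
Step 3: Sat=1024-4=1020

1020


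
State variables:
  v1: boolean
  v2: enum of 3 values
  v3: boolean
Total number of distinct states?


State space = product of domain sizes of all variables.
Domain sizes:
  v1 (boolean): 2
  v2 (enum of 3 values): 3
  v3 (boolean): 2
Product = 2 * 3 * 2 = 12

12


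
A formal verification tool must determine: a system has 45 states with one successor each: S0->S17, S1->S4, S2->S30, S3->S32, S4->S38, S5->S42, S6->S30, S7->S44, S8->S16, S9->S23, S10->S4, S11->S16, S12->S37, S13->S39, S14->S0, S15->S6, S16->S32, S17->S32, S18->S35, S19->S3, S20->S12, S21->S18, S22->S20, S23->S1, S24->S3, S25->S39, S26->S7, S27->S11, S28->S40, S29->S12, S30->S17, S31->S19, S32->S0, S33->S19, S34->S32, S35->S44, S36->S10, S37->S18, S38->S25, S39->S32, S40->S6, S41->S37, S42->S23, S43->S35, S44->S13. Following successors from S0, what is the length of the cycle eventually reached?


Trace from S0 until a state repeats:
  S0 -> S17 -> S32 -> S0
S0 first seen at step 0, revisited at step 3.
Cycle length = 3 - 0 = 3

3


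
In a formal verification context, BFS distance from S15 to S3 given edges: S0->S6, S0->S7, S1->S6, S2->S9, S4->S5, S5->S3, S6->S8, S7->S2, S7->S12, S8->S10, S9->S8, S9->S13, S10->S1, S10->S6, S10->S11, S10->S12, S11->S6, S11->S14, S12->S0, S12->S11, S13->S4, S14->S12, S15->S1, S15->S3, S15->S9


BFS layer-by-layer from S15:
  dist 0: {S15}
  dist 1: {S1, S3, S9}
  -> S3 reached at distance 1
Shortest path length = 1

1


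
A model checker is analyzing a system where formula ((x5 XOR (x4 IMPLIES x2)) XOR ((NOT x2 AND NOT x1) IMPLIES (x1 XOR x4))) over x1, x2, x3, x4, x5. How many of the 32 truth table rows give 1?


Formula: ((x5 XOR (x4 IMPLIES x2)) XOR ((NOT x2 AND NOT x1) IMPLIES (x1 XOR x4))) over 5 vars (32 rows)
Evaluate each row (x1, x2, x3, x4, x5 as bits, MSB first):
  row 0 [00000]: ((0 XOR (0 IMPLIES 0)) XOR ((NOT 0 AND NOT 0) IMPLIES (0 XOR 0))) -> 1
  row 1 [00001]: ((1 XOR (0 IMPLIES 0)) XOR ((NOT 0 AND NOT 0) IMPLIES (0 XOR 0))) -> 0
  row 2 [00010]: ((0 XOR (1 IMPLIES 0)) XOR ((NOT 0 AND NOT 0) IMPLIES (0 XOR 1))) -> 1
  row 3 [00011]: ((1 XOR (1 IMPLIES 0)) XOR ((NOT 0 AND NOT 0) IMPLIES (0 XOR 1))) -> 0
  row 4 [00100]: ((0 XOR (0 IMPLIES 0)) XOR ((NOT 0 AND NOT 0) IMPLIES (0 XOR 0))) -> 1
  row 5 [00101]: ((1 XOR (0 IMPLIES 0)) XOR ((NOT 0 AND NOT 0) IMPLIES (0 XOR 0))) -> 0
  row 6 [00110]: ((0 XOR (1 IMPLIES 0)) XOR ((NOT 0 AND NOT 0) IMPLIES (0 XOR 1))) -> 1
  row 7 [00111]: ((1 XOR (1 IMPLIES 0)) XOR ((NOT 0 AND NOT 0) IMPLIES (0 XOR 1))) -> 0
  row 8 [01000]: ((0 XOR (0 IMPLIES 1)) XOR ((NOT 1 AND NOT 0) IMPLIES (0 XOR 0))) -> 0
  row 9 [01001]: ((1 XOR (0 IMPLIES 1)) XOR ((NOT 1 AND NOT 0) IMPLIES (0 XOR 0))) -> 1
  row 10 [01010]: ((0 XOR (1 IMPLIES 1)) XOR ((NOT 1 AND NOT 0) IMPLIES (0 XOR 1))) -> 0
  row 11 [01011]: ((1 XOR (1 IMPLIES 1)) XOR ((NOT 1 AND NOT 0) IMPLIES (0 XOR 1))) -> 1
  row 12 [01100]: ((0 XOR (0 IMPLIES 1)) XOR ((NOT 1 AND NOT 0) IMPLIES (0 XOR 0))) -> 0
  row 13 [01101]: ((1 XOR (0 IMPLIES 1)) XOR ((NOT 1 AND NOT 0) IMPLIES (0 XOR 0))) -> 1
  row 14 [01110]: ((0 XOR (1 IMPLIES 1)) XOR ((NOT 1 AND NOT 0) IMPLIES (0 XOR 1))) -> 0
  row 15 [01111]: ((1 XOR (1 IMPLIES 1)) XOR ((NOT 1 AND NOT 0) IMPLIES (0 XOR 1))) -> 1
  row 16 [10000]: ((0 XOR (0 IMPLIES 0)) XOR ((NOT 0 AND NOT 1) IMPLIES (1 XOR 0))) -> 0
  row 17 [10001]: ((1 XOR (0 IMPLIES 0)) XOR ((NOT 0 AND NOT 1) IMPLIES (1 XOR 0))) -> 1
  row 18 [10010]: ((0 XOR (1 IMPLIES 0)) XOR ((NOT 0 AND NOT 1) IMPLIES (1 XOR 1))) -> 1
  row 19 [10011]: ((1 XOR (1 IMPLIES 0)) XOR ((NOT 0 AND NOT 1) IMPLIES (1 XOR 1))) -> 0
  row 20 [10100]: ((0 XOR (0 IMPLIES 0)) XOR ((NOT 0 AND NOT 1) IMPLIES (1 XOR 0))) -> 0
  row 21 [10101]: ((1 XOR (0 IMPLIES 0)) XOR ((NOT 0 AND NOT 1) IMPLIES (1 XOR 0))) -> 1
  row 22 [10110]: ((0 XOR (1 IMPLIES 0)) XOR ((NOT 0 AND NOT 1) IMPLIES (1 XOR 1))) -> 1
  row 23 [10111]: ((1 XOR (1 IMPLIES 0)) XOR ((NOT 0 AND NOT 1) IMPLIES (1 XOR 1))) -> 0
  row 24 [11000]: ((0 XOR (0 IMPLIES 1)) XOR ((NOT 1 AND NOT 1) IMPLIES (1 XOR 0))) -> 0
  row 25 [11001]: ((1 XOR (0 IMPLIES 1)) XOR ((NOT 1 AND NOT 1) IMPLIES (1 XOR 0))) -> 1
  row 26 [11010]: ((0 XOR (1 IMPLIES 1)) XOR ((NOT 1 AND NOT 1) IMPLIES (1 XOR 1))) -> 0
  row 27 [11011]: ((1 XOR (1 IMPLIES 1)) XOR ((NOT 1 AND NOT 1) IMPLIES (1 XOR 1))) -> 1
  row 28 [11100]: ((0 XOR (0 IMPLIES 1)) XOR ((NOT 1 AND NOT 1) IMPLIES (1 XOR 0))) -> 0
  row 29 [11101]: ((1 XOR (0 IMPLIES 1)) XOR ((NOT 1 AND NOT 1) IMPLIES (1 XOR 0))) -> 1
  row 30 [11110]: ((0 XOR (1 IMPLIES 1)) XOR ((NOT 1 AND NOT 1) IMPLIES (1 XOR 1))) -> 0
  row 31 [11111]: ((1 XOR (1 IMPLIES 1)) XOR ((NOT 1 AND NOT 1) IMPLIES (1 XOR 1))) -> 1
Full result column, 8 rows per line (x1,x2 fixed per line; x3,x4,x5 runs 000..111 left to right):
  rows 0-7 [x1,x2=00]: 10101010  (ones: 4)
  rows 8-15 [x1,x2=01]: 01010101  (ones: 4)
  rows 16-23 [x1,x2=10]: 01100110  (ones: 4)
  rows 24-31 [x1,x2=11]: 01010101  (ones: 4)
Count of 1-rows = 4+4+4+4 = 16

16


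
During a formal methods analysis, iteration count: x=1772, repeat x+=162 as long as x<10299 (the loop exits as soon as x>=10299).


Step 1: x goes from 1772 toward 10299 by 162; the body runs while x<10299, so iterations = ceil((bound-start)/step)
Step 2: Distance=8527
Step 3: ceil(8527/162)=53

53


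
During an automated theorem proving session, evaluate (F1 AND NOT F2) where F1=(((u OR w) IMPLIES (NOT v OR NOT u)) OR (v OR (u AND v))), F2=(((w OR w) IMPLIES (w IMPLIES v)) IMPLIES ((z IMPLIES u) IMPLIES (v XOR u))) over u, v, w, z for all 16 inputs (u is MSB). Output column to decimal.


F1 = (((u OR w) IMPLIES (NOT v OR NOT u)) OR (v OR (u AND v)))
F2 = (((w OR w) IMPLIES (w IMPLIES v)) IMPLIES ((z IMPLIES u) IMPLIES (v XOR u)))
Counterexample to F1=>F2 is where F1=1 and F2=0.
Evaluate each row (bits = u,v,w,z, MSB first):
  row 0 [0000]: F1=1 F2=0 -> F1&~F2 -> 1
  row 1 [0001]: F1=1 F2=1 -> F1&~F2 -> 0
  row 2 [0010]: F1=1 F2=1 -> F1&~F2 -> 0
  row 3 [0011]: F1=1 F2=1 -> F1&~F2 -> 0
  row 4 [0100]: F1=1 F2=1 -> F1&~F2 -> 0
  row 5 [0101]: F1=1 F2=1 -> F1&~F2 -> 0
  row 6 [0110]: F1=1 F2=1 -> F1&~F2 -> 0
  row 7 [0111]: F1=1 F2=1 -> F1&~F2 -> 0
  row 8 [1000]: F1=1 F2=1 -> F1&~F2 -> 0
  row 9 [1001]: F1=1 F2=1 -> F1&~F2 -> 0
  row 10 [1010]: F1=1 F2=1 -> F1&~F2 -> 0
  row 11 [1011]: F1=1 F2=1 -> F1&~F2 -> 0
  row 12 [1100]: F1=1 F2=0 -> F1&~F2 -> 1
  row 13 [1101]: F1=1 F2=0 -> F1&~F2 -> 1
  row 14 [1110]: F1=1 F2=0 -> F1&~F2 -> 1
  row 15 [1111]: F1=1 F2=0 -> F1&~F2 -> 1
Full result column, 4 rows per line (u,v fixed per line; w,z runs 00..11 left to right):
  rows 0-3 [u,v=00]: 1000  = hex 8
  rows 4-7 [u,v=01]: 0000  = hex 0
  rows 8-11 [u,v=10]: 0000  = hex 0
  rows 12-15 [u,v=11]: 1111  = hex F
Counterexample vector (row 0 .. row 15) = 1000000000001111
Output column grouped in 4s = 1000 0000 0000 1111 = 0x800F
Convert to decimal digit by digit (value = value*16 + digit):
  8 -> 8
  8*16 + 0 = 128
  128*16 + 0 = 2048
  2048*16 + 15 (F) = 32783
Decimal = 32783

32783


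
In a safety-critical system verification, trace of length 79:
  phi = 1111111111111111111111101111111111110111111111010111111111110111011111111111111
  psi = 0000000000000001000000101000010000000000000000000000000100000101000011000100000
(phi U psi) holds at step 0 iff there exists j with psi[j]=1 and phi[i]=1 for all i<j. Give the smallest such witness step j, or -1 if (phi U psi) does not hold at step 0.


(phi U psi) at 0: need smallest j with psi[j]=1 and phi[i]=1 for all i in [0,j).
Scan from step 0:
  step 0: phi=1, psi=0 -> continue
  step 1: phi=1, psi=0 -> continue
  step 2: phi=1, psi=0 -> continue
  step 3: phi=1, psi=0 -> continue
  step 15: psi=1 and phi held for [0,15) -> witness found
Witness step = 15

15


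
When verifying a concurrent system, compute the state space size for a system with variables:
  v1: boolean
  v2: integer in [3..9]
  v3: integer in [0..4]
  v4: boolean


State space = product of domain sizes of all variables.
Domain sizes:
  v1 (boolean): 2
  v2 (integer in [3..9]): 7
  v3 (integer in [0..4]): 5
  v4 (boolean): 2
Product = 2 * 7 * 5 * 2 = 140

140


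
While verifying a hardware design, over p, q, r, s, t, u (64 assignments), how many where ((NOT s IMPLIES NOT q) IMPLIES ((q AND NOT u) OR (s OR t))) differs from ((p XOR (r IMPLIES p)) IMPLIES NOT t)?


F1 = ((NOT s IMPLIES NOT q) IMPLIES ((q AND NOT u) OR (s OR t)))
F2 = ((p XOR (r IMPLIES p)) IMPLIES NOT t)
Evaluate both on each of 64 rows (bits = p,q,r,s,t,u):
  row 0 [000000]: F1=0 F2=1 (differ) -> 1
  row 1 [000001]: F1=0 F2=1 (differ) -> 1
  row 2 [000010]: F1=1 F2=0 (differ) -> 1
  row 3 [000011]: F1=1 F2=0 (differ) -> 1
  row 4 [000100]: F1=1 F2=1 -> 0
  (every remaining row is evaluated the same way; all 64 results are listed next)
Full result column, 8 rows per line (p,q,r fixed per line; s,t,u runs 000..111 left to right):
  rows 0-7 [p,q,r=000]: 11110011  (ones: 6)
  rows 8-15 [p,q,r=001]: 11000000  (ones: 2)
  rows 16-23 [p,q,r=010]: 00110011  (ones: 4)
  rows 24-31 [p,q,r=011]: 00000000  (ones: 0)
  rows 32-39 [p,q,r=100]: 11000000  (ones: 2)
  rows 40-47 [p,q,r=101]: 11000000  (ones: 2)
  rows 48-55 [p,q,r=110]: 00000000  (ones: 0)
  rows 56-63 [p,q,r=111]: 00000000  (ones: 0)
Disagreements = 6+2+4+0+2+2+0+0 = 16

16


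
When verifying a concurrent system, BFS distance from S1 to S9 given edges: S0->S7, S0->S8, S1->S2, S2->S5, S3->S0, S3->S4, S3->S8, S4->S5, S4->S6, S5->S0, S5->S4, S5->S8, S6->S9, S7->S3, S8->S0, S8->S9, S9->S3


BFS layer-by-layer from S1:
  dist 0: {S1}
  dist 1: {S2}
  dist 2: {S5}
  dist 3: {S0, S4, S8}
  dist 4: {S6, S7, S9}
  -> S9 reached at distance 4
Shortest path length = 4

4


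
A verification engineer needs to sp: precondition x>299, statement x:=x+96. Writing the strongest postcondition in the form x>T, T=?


Formula: sp(P, x:=E) = exists old_x. (x = E[old_x/x]) AND P[old_x/x] (old_x is the value of x before the assignment; eliminate old_x by solving x = E[old_x/x] for old_x)
Step 1: Precondition P: x>299, i.e. old_x > 299
Step 2: Assignment gives x = old_x + 96, so old_x = x - 96
Step 3: Substitute into P: x - 96 > 299
Step 4: Simplify: x > 299+96 = 395

395


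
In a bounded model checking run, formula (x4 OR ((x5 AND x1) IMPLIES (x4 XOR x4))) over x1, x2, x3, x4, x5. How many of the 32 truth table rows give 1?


Formula: (x4 OR ((x5 AND x1) IMPLIES (x4 XOR x4))) over 5 vars (32 rows)
Evaluate each row (x1, x2, x3, x4, x5 as bits, MSB first):
  row 0 [00000]: (0 OR ((0 AND 0) IMPLIES (0 XOR 0))) -> 1
  row 1 [00001]: (0 OR ((1 AND 0) IMPLIES (0 XOR 0))) -> 1
  row 2 [00010]: (1 OR ((0 AND 0) IMPLIES (1 XOR 1))) -> 1
  row 3 [00011]: (1 OR ((1 AND 0) IMPLIES (1 XOR 1))) -> 1
  row 4 [00100]: (0 OR ((0 AND 0) IMPLIES (0 XOR 0))) -> 1
  row 5 [00101]: (0 OR ((1 AND 0) IMPLIES (0 XOR 0))) -> 1
  row 6 [00110]: (1 OR ((0 AND 0) IMPLIES (1 XOR 1))) -> 1
  row 7 [00111]: (1 OR ((1 AND 0) IMPLIES (1 XOR 1))) -> 1
  row 8 [01000]: (0 OR ((0 AND 0) IMPLIES (0 XOR 0))) -> 1
  row 9 [01001]: (0 OR ((1 AND 0) IMPLIES (0 XOR 0))) -> 1
  row 10 [01010]: (1 OR ((0 AND 0) IMPLIES (1 XOR 1))) -> 1
  row 11 [01011]: (1 OR ((1 AND 0) IMPLIES (1 XOR 1))) -> 1
  row 12 [01100]: (0 OR ((0 AND 0) IMPLIES (0 XOR 0))) -> 1
  row 13 [01101]: (0 OR ((1 AND 0) IMPLIES (0 XOR 0))) -> 1
  row 14 [01110]: (1 OR ((0 AND 0) IMPLIES (1 XOR 1))) -> 1
  row 15 [01111]: (1 OR ((1 AND 0) IMPLIES (1 XOR 1))) -> 1
  row 16 [10000]: (0 OR ((0 AND 1) IMPLIES (0 XOR 0))) -> 1
  row 17 [10001]: (0 OR ((1 AND 1) IMPLIES (0 XOR 0))) -> 0
  row 18 [10010]: (1 OR ((0 AND 1) IMPLIES (1 XOR 1))) -> 1
  row 19 [10011]: (1 OR ((1 AND 1) IMPLIES (1 XOR 1))) -> 1
  row 20 [10100]: (0 OR ((0 AND 1) IMPLIES (0 XOR 0))) -> 1
  row 21 [10101]: (0 OR ((1 AND 1) IMPLIES (0 XOR 0))) -> 0
  row 22 [10110]: (1 OR ((0 AND 1) IMPLIES (1 XOR 1))) -> 1
  row 23 [10111]: (1 OR ((1 AND 1) IMPLIES (1 XOR 1))) -> 1
  row 24 [11000]: (0 OR ((0 AND 1) IMPLIES (0 XOR 0))) -> 1
  row 25 [11001]: (0 OR ((1 AND 1) IMPLIES (0 XOR 0))) -> 0
  row 26 [11010]: (1 OR ((0 AND 1) IMPLIES (1 XOR 1))) -> 1
  row 27 [11011]: (1 OR ((1 AND 1) IMPLIES (1 XOR 1))) -> 1
  row 28 [11100]: (0 OR ((0 AND 1) IMPLIES (0 XOR 0))) -> 1
  row 29 [11101]: (0 OR ((1 AND 1) IMPLIES (0 XOR 0))) -> 0
  row 30 [11110]: (1 OR ((0 AND 1) IMPLIES (1 XOR 1))) -> 1
  row 31 [11111]: (1 OR ((1 AND 1) IMPLIES (1 XOR 1))) -> 1
Full result column, 8 rows per line (x1,x2 fixed per line; x3,x4,x5 runs 000..111 left to right):
  rows 0-7 [x1,x2=00]: 11111111  (ones: 8)
  rows 8-15 [x1,x2=01]: 11111111  (ones: 8)
  rows 16-23 [x1,x2=10]: 10111011  (ones: 6)
  rows 24-31 [x1,x2=11]: 10111011  (ones: 6)
Count of 1-rows = 8+8+6+6 = 28

28


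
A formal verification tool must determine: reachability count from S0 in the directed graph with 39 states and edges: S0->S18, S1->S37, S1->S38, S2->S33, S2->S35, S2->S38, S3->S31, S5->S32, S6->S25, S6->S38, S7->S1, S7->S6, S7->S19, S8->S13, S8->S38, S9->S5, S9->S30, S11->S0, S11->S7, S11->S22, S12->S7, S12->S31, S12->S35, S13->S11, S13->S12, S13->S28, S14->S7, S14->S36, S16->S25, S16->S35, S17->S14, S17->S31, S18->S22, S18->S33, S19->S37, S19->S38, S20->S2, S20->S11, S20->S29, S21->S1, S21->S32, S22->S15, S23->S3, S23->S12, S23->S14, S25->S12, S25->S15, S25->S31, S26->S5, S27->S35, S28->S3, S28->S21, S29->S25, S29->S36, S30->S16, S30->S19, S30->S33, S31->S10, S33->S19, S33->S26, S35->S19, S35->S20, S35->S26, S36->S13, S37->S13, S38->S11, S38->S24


BFS from S0:
  layer 0: {S0}
  layer 1: {S18}
  layer 2: {S22, S33}
  layer 3: {S15, S19, S26}
  layer 4: {S5, S37, S38}
  layer 5: {S11, S13, S24, S32}
  layer 6: {S7, S12, S28}
  layer 7: {S1, S3, S6, S21, S31, S35}
  layer 8: {S10, S20, S25}
  layer 9: {S2, S29}
  layer 10: {S36}
Reachable set: {S0, S1, S2, S3, S5, S6, S7, S10, S11, S12, S13, S15, S18, S19, S20, S21, S22, S24, S25, S26, S28, S29, S31, S32, S33, S35, S36, S37, S38}
Count = 29

29


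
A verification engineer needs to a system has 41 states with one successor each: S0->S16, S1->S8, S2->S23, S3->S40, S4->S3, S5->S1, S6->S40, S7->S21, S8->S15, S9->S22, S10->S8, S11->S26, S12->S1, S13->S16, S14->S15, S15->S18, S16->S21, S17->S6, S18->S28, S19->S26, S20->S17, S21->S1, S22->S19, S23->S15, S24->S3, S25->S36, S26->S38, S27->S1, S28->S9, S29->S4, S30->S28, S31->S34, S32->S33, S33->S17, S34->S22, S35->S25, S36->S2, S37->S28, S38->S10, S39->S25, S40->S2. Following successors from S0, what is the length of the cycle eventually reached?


Trace from S0 until a state repeats:
  S0 -> S16 -> S21 -> S1 -> S8 -> S15 -> S18 -> S28 -> S9 -> S22 -> S19 -> S26 -> S38 -> S10 -> S8
S8 first seen at step 4, revisited at step 14.
Cycle length = 14 - 4 = 10

10


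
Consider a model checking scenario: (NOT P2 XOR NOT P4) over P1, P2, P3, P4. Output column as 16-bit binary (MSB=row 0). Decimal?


Formula: (NOT P2 XOR NOT P4) over P1, P2, P3, P4 (16 rows)
Evaluate each row (bits = P1,P2,P3,P4, MSB first):
  row 0 [0000]: (NOT 0 XOR NOT 0) -> 0
  row 1 [0001]: (NOT 0 XOR NOT 1) -> 1
  row 2 [0010]: (NOT 0 XOR NOT 0) -> 0
  row 3 [0011]: (NOT 0 XOR NOT 1) -> 1
  row 4 [0100]: (NOT 1 XOR NOT 0) -> 1
  row 5 [0101]: (NOT 1 XOR NOT 1) -> 0
  row 6 [0110]: (NOT 1 XOR NOT 0) -> 1
  row 7 [0111]: (NOT 1 XOR NOT 1) -> 0
  row 8 [1000]: (NOT 0 XOR NOT 0) -> 0
  row 9 [1001]: (NOT 0 XOR NOT 1) -> 1
  row 10 [1010]: (NOT 0 XOR NOT 0) -> 0
  row 11 [1011]: (NOT 0 XOR NOT 1) -> 1
  row 12 [1100]: (NOT 1 XOR NOT 0) -> 1
  row 13 [1101]: (NOT 1 XOR NOT 1) -> 0
  row 14 [1110]: (NOT 1 XOR NOT 0) -> 1
  row 15 [1111]: (NOT 1 XOR NOT 1) -> 0
Full result column, 4 rows per line (P1,P2 fixed per line; P3,P4 runs 00..11 left to right):
  rows 0-3 [P1,P2=00]: 0101  = hex 5
  rows 4-7 [P1,P2=01]: 1010  = hex A
  rows 8-11 [P1,P2=10]: 0101  = hex 5
  rows 12-15 [P1,P2=11]: 1010  = hex A
Output column (row 0 .. row 15) = 0101101001011010
Output column grouped in 4s = 0101 1010 0101 1010 = 0x5A5A
Convert to decimal digit by digit (value = value*16 + digit):
  5 -> 5
  5*16 + 10 (A) = 90
  90*16 + 5 = 1445
  1445*16 + 10 (A) = 23130
Decimal = 23130

23130


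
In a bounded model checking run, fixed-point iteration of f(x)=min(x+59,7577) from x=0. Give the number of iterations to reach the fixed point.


Step 1: x=0, cap=7577, increment=59
Step 2: x grows by 59 each step until capped at 7577; fixed point is x=7577
Step 3: iterations = ceil(7577/59) = 129

129


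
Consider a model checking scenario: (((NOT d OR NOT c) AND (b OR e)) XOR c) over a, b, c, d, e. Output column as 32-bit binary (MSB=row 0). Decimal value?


Formula: (((NOT d OR NOT c) AND (b OR e)) XOR c) over a, b, c, d, e (32 rows)
Evaluate each row (bits = a,b,c,d,e, MSB first):
  row 0 [00000]: (((NOT 0 OR NOT 0) AND (0 OR 0)) XOR 0) -> 0
  row 1 [00001]: (((NOT 0 OR NOT 0) AND (0 OR 1)) XOR 0) -> 1
  row 2 [00010]: (((NOT 1 OR NOT 0) AND (0 OR 0)) XOR 0) -> 0
  row 3 [00011]: (((NOT 1 OR NOT 0) AND (0 OR 1)) XOR 0) -> 1
  row 4 [00100]: (((NOT 0 OR NOT 1) AND (0 OR 0)) XOR 1) -> 1
  row 5 [00101]: (((NOT 0 OR NOT 1) AND (0 OR 1)) XOR 1) -> 0
  row 6 [00110]: (((NOT 1 OR NOT 1) AND (0 OR 0)) XOR 1) -> 1
  row 7 [00111]: (((NOT 1 OR NOT 1) AND (0 OR 1)) XOR 1) -> 1
  row 8 [01000]: (((NOT 0 OR NOT 0) AND (1 OR 0)) XOR 0) -> 1
  row 9 [01001]: (((NOT 0 OR NOT 0) AND (1 OR 1)) XOR 0) -> 1
  row 10 [01010]: (((NOT 1 OR NOT 0) AND (1 OR 0)) XOR 0) -> 1
  row 11 [01011]: (((NOT 1 OR NOT 0) AND (1 OR 1)) XOR 0) -> 1
  row 12 [01100]: (((NOT 0 OR NOT 1) AND (1 OR 0)) XOR 1) -> 0
  row 13 [01101]: (((NOT 0 OR NOT 1) AND (1 OR 1)) XOR 1) -> 0
  row 14 [01110]: (((NOT 1 OR NOT 1) AND (1 OR 0)) XOR 1) -> 1
  row 15 [01111]: (((NOT 1 OR NOT 1) AND (1 OR 1)) XOR 1) -> 1
  row 16 [10000]: (((NOT 0 OR NOT 0) AND (0 OR 0)) XOR 0) -> 0
  row 17 [10001]: (((NOT 0 OR NOT 0) AND (0 OR 1)) XOR 0) -> 1
  row 18 [10010]: (((NOT 1 OR NOT 0) AND (0 OR 0)) XOR 0) -> 0
  row 19 [10011]: (((NOT 1 OR NOT 0) AND (0 OR 1)) XOR 0) -> 1
  row 20 [10100]: (((NOT 0 OR NOT 1) AND (0 OR 0)) XOR 1) -> 1
  row 21 [10101]: (((NOT 0 OR NOT 1) AND (0 OR 1)) XOR 1) -> 0
  row 22 [10110]: (((NOT 1 OR NOT 1) AND (0 OR 0)) XOR 1) -> 1
  row 23 [10111]: (((NOT 1 OR NOT 1) AND (0 OR 1)) XOR 1) -> 1
  row 24 [11000]: (((NOT 0 OR NOT 0) AND (1 OR 0)) XOR 0) -> 1
  row 25 [11001]: (((NOT 0 OR NOT 0) AND (1 OR 1)) XOR 0) -> 1
  row 26 [11010]: (((NOT 1 OR NOT 0) AND (1 OR 0)) XOR 0) -> 1
  row 27 [11011]: (((NOT 1 OR NOT 0) AND (1 OR 1)) XOR 0) -> 1
  row 28 [11100]: (((NOT 0 OR NOT 1) AND (1 OR 0)) XOR 1) -> 0
  row 29 [11101]: (((NOT 0 OR NOT 1) AND (1 OR 1)) XOR 1) -> 0
  row 30 [11110]: (((NOT 1 OR NOT 1) AND (1 OR 0)) XOR 1) -> 1
  row 31 [11111]: (((NOT 1 OR NOT 1) AND (1 OR 1)) XOR 1) -> 1
Full result column, 4 rows per line (a,b,c fixed per line; d,e runs 00..11 left to right):
  rows 0-3 [a,b,c=000]: 0101  = hex 5
  rows 4-7 [a,b,c=001]: 1011  = hex B
  rows 8-11 [a,b,c=010]: 1111  = hex F
  rows 12-15 [a,b,c=011]: 0011  = hex 3
  rows 16-19 [a,b,c=100]: 0101  = hex 5
  rows 20-23 [a,b,c=101]: 1011  = hex B
  rows 24-27 [a,b,c=110]: 1111  = hex F
  rows 28-31 [a,b,c=111]: 0011  = hex 3
Output column (row 0 .. row 31) = 01011011111100110101101111110011
Output column grouped in 4s = 0101 1011 1111 0011 0101 1011 1111 0011 = 0x5BF35BF3
Convert to decimal digit by digit (value = value*16 + digit):
  5 -> 5
  5*16 + 11 (B) = 91
  91*16 + 15 (F) = 1471
  1471*16 + 3 = 23539
  23539*16 + 5 = 376629
  376629*16 + 11 (B) = 6026075
  6026075*16 + 15 (F) = 96417215
  96417215*16 + 3 = 1542675443
Decimal = 1542675443

1542675443


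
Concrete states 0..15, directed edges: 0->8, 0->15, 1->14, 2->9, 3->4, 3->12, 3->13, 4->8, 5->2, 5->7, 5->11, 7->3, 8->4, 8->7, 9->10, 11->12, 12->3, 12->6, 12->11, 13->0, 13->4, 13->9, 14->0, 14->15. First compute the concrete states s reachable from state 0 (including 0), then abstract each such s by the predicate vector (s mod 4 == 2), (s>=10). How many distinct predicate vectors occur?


BFS from 0:
Concrete reachable: {0, 3, 4, 6, 7, 8, 9, 10, 11, 12, 13, 15}
Abstract via predicates (s mod 4 == 2), (s>=10):
  (0,0) <- {0, 3, 4, 7, 8, 9}
  (0,1) <- {11, 12, 13, 15}
  (1,0) <- {6}
  (1,1) <- {10}
Distinct abstract states = 4

4


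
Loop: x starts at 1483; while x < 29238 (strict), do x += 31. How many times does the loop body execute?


Step 1: x goes from 1483 toward 29238 by 31; the body runs while x<29238, so iterations = ceil((bound-start)/step)
Step 2: Distance=27755
Step 3: ceil(27755/31)=896

896


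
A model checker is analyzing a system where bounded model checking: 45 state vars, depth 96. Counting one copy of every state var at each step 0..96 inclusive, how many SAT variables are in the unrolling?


BMC unrolls to depth k, creating one copy of each state var for steps 0..k.
Step count = 96 + 1 = 97 (steps 0 through 96)
Vars per step = 45
Total = 45 * 97 = 4365

4365


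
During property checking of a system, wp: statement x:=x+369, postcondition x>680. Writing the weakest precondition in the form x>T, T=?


Formula: wp(x:=E, P) = P[E/x] (substitute E for x in postcondition)
Step 1: Postcondition: x>680
Step 2: Substitute x+369 for x: x+369>680
Step 3: Solve for x: x > 680-369 = 311

311


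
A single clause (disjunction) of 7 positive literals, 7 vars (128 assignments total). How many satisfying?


Step 1: Total=2^7=128
Step 2: Unsat when all 7 false: 2^0=1
Step 3: Sat=128-1=127

127


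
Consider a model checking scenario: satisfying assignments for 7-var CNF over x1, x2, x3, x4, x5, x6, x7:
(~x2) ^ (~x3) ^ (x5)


CNF with 3 clauses over 7 vars (128 assignments).
An assignment satisfies CNF iff every clause has >=1 true literal.
Check each row (bits = x1,x2,x3,x4,x5,x6,x7; clause T/F shown):
  row 0 [0000000]: clauses=TTF -> 0
  row 1 [0000001]: clauses=TTF -> 0
  row 2 [0000010]: clauses=TTF -> 0
  row 3 [0000011]: clauses=TTF -> 0
  row 4 [0000100]: clauses=TTT -> 1
  (every remaining row is evaluated the same way; all 128 results are listed next)
Full result column, 8 rows per line (x1,x2,x3,x4 fixed per line; x5,x6,x7 runs 000..111 left to right):
  rows 0-7 [x1,x2,x3,x4=0000]: 00001111  (ones: 4)
  rows 8-15 [x1,x2,x3,x4=0001]: 00001111  (ones: 4)
  rows 16-23 [x1,x2,x3,x4=0010]: 00000000  (ones: 0)
  rows 24-31 [x1,x2,x3,x4=0011]: 00000000  (ones: 0)
  rows 32-39 [x1,x2,x3,x4=0100]: 00000000  (ones: 0)
  rows 40-47 [x1,x2,x3,x4=0101]: 00000000  (ones: 0)
  rows 48-55 [x1,x2,x3,x4=0110]: 00000000  (ones: 0)
  rows 56-63 [x1,x2,x3,x4=0111]: 00000000  (ones: 0)
  rows 64-71 [x1,x2,x3,x4=1000]: 00001111  (ones: 4)
  rows 72-79 [x1,x2,x3,x4=1001]: 00001111  (ones: 4)
  rows 80-87 [x1,x2,x3,x4=1010]: 00000000  (ones: 0)
  rows 88-95 [x1,x2,x3,x4=1011]: 00000000  (ones: 0)
  rows 96-103 [x1,x2,x3,x4=1100]: 00000000  (ones: 0)
  rows 104-111 [x1,x2,x3,x4=1101]: 00000000  (ones: 0)
  rows 112-119 [x1,x2,x3,x4=1110]: 00000000  (ones: 0)
  rows 120-127 [x1,x2,x3,x4=1111]: 00000000  (ones: 0)
Satisfying assignments = 4+4+0+0+0+0+0+0+4+4+0+0+0+0+0+0 = 16

16


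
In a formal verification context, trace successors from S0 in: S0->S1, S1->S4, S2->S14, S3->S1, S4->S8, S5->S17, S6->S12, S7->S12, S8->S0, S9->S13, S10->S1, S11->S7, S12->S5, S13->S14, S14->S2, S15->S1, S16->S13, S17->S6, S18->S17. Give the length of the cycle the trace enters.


Trace from S0 until a state repeats:
  S0 -> S1 -> S4 -> S8 -> S0
S0 first seen at step 0, revisited at step 4.
Cycle length = 4 - 0 = 4

4


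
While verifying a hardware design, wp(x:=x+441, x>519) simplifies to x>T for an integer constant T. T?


Formula: wp(x:=E, P) = P[E/x] (substitute E for x in postcondition)
Step 1: Postcondition: x>519
Step 2: Substitute x+441 for x: x+441>519
Step 3: Solve for x: x > 519-441 = 78

78


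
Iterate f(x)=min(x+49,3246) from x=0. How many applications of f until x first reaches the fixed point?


Step 1: x=0, cap=3246, increment=49
Step 2: x grows by 49 each step until capped at 3246; fixed point is x=3246
Step 3: iterations = ceil(3246/49) = 67

67


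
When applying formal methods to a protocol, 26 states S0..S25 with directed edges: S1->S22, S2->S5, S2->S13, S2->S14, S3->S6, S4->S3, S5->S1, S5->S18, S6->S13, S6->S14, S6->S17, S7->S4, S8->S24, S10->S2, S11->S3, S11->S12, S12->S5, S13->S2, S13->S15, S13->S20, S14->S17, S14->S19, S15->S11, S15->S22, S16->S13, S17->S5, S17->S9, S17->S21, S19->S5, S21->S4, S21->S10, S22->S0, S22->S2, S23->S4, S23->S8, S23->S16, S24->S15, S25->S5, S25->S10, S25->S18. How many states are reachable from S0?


BFS from S0:
  layer 0: {S0}
Reachable set: {S0}
Count = 1

1


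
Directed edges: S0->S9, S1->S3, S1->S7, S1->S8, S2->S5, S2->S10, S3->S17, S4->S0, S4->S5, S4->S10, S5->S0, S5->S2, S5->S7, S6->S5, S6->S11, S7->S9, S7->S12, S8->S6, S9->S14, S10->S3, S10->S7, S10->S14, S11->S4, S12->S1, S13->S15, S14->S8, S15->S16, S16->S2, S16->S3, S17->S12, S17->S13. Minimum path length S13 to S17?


BFS layer-by-layer from S13:
  dist 0: {S13}
  dist 1: {S15}
  dist 2: {S16}
  dist 3: {S2, S3}
  dist 4: {S5, S10, S17}
  -> S17 reached at distance 4
Shortest path length = 4

4


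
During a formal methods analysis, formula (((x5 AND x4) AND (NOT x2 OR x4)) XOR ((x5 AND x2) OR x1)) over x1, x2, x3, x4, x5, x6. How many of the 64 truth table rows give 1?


Formula: (((x5 AND x4) AND (NOT x2 OR x4)) XOR ((x5 AND x2) OR x1)) over 6 vars (64 rows)
Evaluate each row (x1, x2, x3, x4, x5, x6 as bits, MSB first):
  row 0 [000000]: (((0 AND 0) AND (NOT 0 OR 0)) XOR ((0 AND 0) OR 0)) -> 0
  row 1 [000001]: (((0 AND 0) AND (NOT 0 OR 0)) XOR ((0 AND 0) OR 0)) -> 0
  row 2 [000010]: (((1 AND 0) AND (NOT 0 OR 0)) XOR ((1 AND 0) OR 0)) -> 0
  row 3 [000011]: (((1 AND 0) AND (NOT 0 OR 0)) XOR ((1 AND 0) OR 0)) -> 0
  row 4 [000100]: (((0 AND 1) AND (NOT 0 OR 1)) XOR ((0 AND 0) OR 0)) -> 0
  (every remaining row is evaluated the same way; all 64 results are listed next)
Full result column, 8 rows per line (x1,x2,x3 fixed per line; x4,x5,x6 runs 000..111 left to right):
  rows 0-7 [x1,x2,x3=000]: 00000011  (ones: 2)
  rows 8-15 [x1,x2,x3=001]: 00000011  (ones: 2)
  rows 16-23 [x1,x2,x3=010]: 00110000  (ones: 2)
  rows 24-31 [x1,x2,x3=011]: 00110000  (ones: 2)
  rows 32-39 [x1,x2,x3=100]: 11111100  (ones: 6)
  rows 40-47 [x1,x2,x3=101]: 11111100  (ones: 6)
  rows 48-55 [x1,x2,x3=110]: 11111100  (ones: 6)
  rows 56-63 [x1,x2,x3=111]: 11111100  (ones: 6)
Count of 1-rows = 2+2+2+2+6+6+6+6 = 32

32


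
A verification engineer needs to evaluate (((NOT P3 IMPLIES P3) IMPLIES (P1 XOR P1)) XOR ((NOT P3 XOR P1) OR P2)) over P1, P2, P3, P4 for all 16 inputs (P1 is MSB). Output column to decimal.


Formula: (((NOT P3 IMPLIES P3) IMPLIES (P1 XOR P1)) XOR ((NOT P3 XOR P1) OR P2)) over P1, P2, P3, P4 (16 rows)
Evaluate each row (bits = P1,P2,P3,P4, MSB first):
  row 0 [0000]: (((NOT 0 IMPLIES 0) IMPLIES (0 XOR 0)) XOR ((NOT 0 XOR 0) OR 0)) -> 0
  row 1 [0001]: (((NOT 0 IMPLIES 0) IMPLIES (0 XOR 0)) XOR ((NOT 0 XOR 0) OR 0)) -> 0
  row 2 [0010]: (((NOT 1 IMPLIES 1) IMPLIES (0 XOR 0)) XOR ((NOT 1 XOR 0) OR 0)) -> 0
  row 3 [0011]: (((NOT 1 IMPLIES 1) IMPLIES (0 XOR 0)) XOR ((NOT 1 XOR 0) OR 0)) -> 0
  row 4 [0100]: (((NOT 0 IMPLIES 0) IMPLIES (0 XOR 0)) XOR ((NOT 0 XOR 0) OR 1)) -> 0
  row 5 [0101]: (((NOT 0 IMPLIES 0) IMPLIES (0 XOR 0)) XOR ((NOT 0 XOR 0) OR 1)) -> 0
  row 6 [0110]: (((NOT 1 IMPLIES 1) IMPLIES (0 XOR 0)) XOR ((NOT 1 XOR 0) OR 1)) -> 1
  row 7 [0111]: (((NOT 1 IMPLIES 1) IMPLIES (0 XOR 0)) XOR ((NOT 1 XOR 0) OR 1)) -> 1
  row 8 [1000]: (((NOT 0 IMPLIES 0) IMPLIES (1 XOR 1)) XOR ((NOT 0 XOR 1) OR 0)) -> 1
  row 9 [1001]: (((NOT 0 IMPLIES 0) IMPLIES (1 XOR 1)) XOR ((NOT 0 XOR 1) OR 0)) -> 1
  row 10 [1010]: (((NOT 1 IMPLIES 1) IMPLIES (1 XOR 1)) XOR ((NOT 1 XOR 1) OR 0)) -> 1
  row 11 [1011]: (((NOT 1 IMPLIES 1) IMPLIES (1 XOR 1)) XOR ((NOT 1 XOR 1) OR 0)) -> 1
  row 12 [1100]: (((NOT 0 IMPLIES 0) IMPLIES (1 XOR 1)) XOR ((NOT 0 XOR 1) OR 1)) -> 0
  row 13 [1101]: (((NOT 0 IMPLIES 0) IMPLIES (1 XOR 1)) XOR ((NOT 0 XOR 1) OR 1)) -> 0
  row 14 [1110]: (((NOT 1 IMPLIES 1) IMPLIES (1 XOR 1)) XOR ((NOT 1 XOR 1) OR 1)) -> 1
  row 15 [1111]: (((NOT 1 IMPLIES 1) IMPLIES (1 XOR 1)) XOR ((NOT 1 XOR 1) OR 1)) -> 1
Full result column, 4 rows per line (P1,P2 fixed per line; P3,P4 runs 00..11 left to right):
  rows 0-3 [P1,P2=00]: 0000  = hex 0
  rows 4-7 [P1,P2=01]: 0011  = hex 3
  rows 8-11 [P1,P2=10]: 1111  = hex F
  rows 12-15 [P1,P2=11]: 0011  = hex 3
Output column (row 0 .. row 15) = 0000001111110011
Output column grouped in 4s = 0000 0011 1111 0011 = 0x03F3
Convert to decimal digit by digit (value = value*16 + digit):
  0 -> 0
  0*16 + 3 = 3
  3*16 + 15 (F) = 63
  63*16 + 3 = 1011
Decimal = 1011

1011


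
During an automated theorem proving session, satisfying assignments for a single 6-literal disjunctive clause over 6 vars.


Step 1: Total=2^6=64
Step 2: Unsat when all 6 false: 2^0=1
Step 3: Sat=64-1=63

63


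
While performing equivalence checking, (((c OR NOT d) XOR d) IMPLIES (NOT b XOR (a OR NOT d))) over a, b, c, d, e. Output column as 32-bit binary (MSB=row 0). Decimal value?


Formula: (((c OR NOT d) XOR d) IMPLIES (NOT b XOR (a OR NOT d))) over a, b, c, d, e (32 rows)
Evaluate each row (bits = a,b,c,d,e, MSB first):
  row 0 [00000]: (((0 OR NOT 0) XOR 0) IMPLIES (NOT 0 XOR (0 OR NOT 0))) -> 0
  row 1 [00001]: (((0 OR NOT 0) XOR 0) IMPLIES (NOT 0 XOR (0 OR NOT 0))) -> 0
  row 2 [00010]: (((0 OR NOT 1) XOR 1) IMPLIES (NOT 0 XOR (0 OR NOT 1))) -> 1
  row 3 [00011]: (((0 OR NOT 1) XOR 1) IMPLIES (NOT 0 XOR (0 OR NOT 1))) -> 1
  row 4 [00100]: (((1 OR NOT 0) XOR 0) IMPLIES (NOT 0 XOR (0 OR NOT 0))) -> 0
  row 5 [00101]: (((1 OR NOT 0) XOR 0) IMPLIES (NOT 0 XOR (0 OR NOT 0))) -> 0
  row 6 [00110]: (((1 OR NOT 1) XOR 1) IMPLIES (NOT 0 XOR (0 OR NOT 1))) -> 1
  row 7 [00111]: (((1 OR NOT 1) XOR 1) IMPLIES (NOT 0 XOR (0 OR NOT 1))) -> 1
  row 8 [01000]: (((0 OR NOT 0) XOR 0) IMPLIES (NOT 1 XOR (0 OR NOT 0))) -> 1
  row 9 [01001]: (((0 OR NOT 0) XOR 0) IMPLIES (NOT 1 XOR (0 OR NOT 0))) -> 1
  row 10 [01010]: (((0 OR NOT 1) XOR 1) IMPLIES (NOT 1 XOR (0 OR NOT 1))) -> 0
  row 11 [01011]: (((0 OR NOT 1) XOR 1) IMPLIES (NOT 1 XOR (0 OR NOT 1))) -> 0
  row 12 [01100]: (((1 OR NOT 0) XOR 0) IMPLIES (NOT 1 XOR (0 OR NOT 0))) -> 1
  row 13 [01101]: (((1 OR NOT 0) XOR 0) IMPLIES (NOT 1 XOR (0 OR NOT 0))) -> 1
  row 14 [01110]: (((1 OR NOT 1) XOR 1) IMPLIES (NOT 1 XOR (0 OR NOT 1))) -> 1
  row 15 [01111]: (((1 OR NOT 1) XOR 1) IMPLIES (NOT 1 XOR (0 OR NOT 1))) -> 1
  row 16 [10000]: (((0 OR NOT 0) XOR 0) IMPLIES (NOT 0 XOR (1 OR NOT 0))) -> 0
  row 17 [10001]: (((0 OR NOT 0) XOR 0) IMPLIES (NOT 0 XOR (1 OR NOT 0))) -> 0
  row 18 [10010]: (((0 OR NOT 1) XOR 1) IMPLIES (NOT 0 XOR (1 OR NOT 1))) -> 0
  row 19 [10011]: (((0 OR NOT 1) XOR 1) IMPLIES (NOT 0 XOR (1 OR NOT 1))) -> 0
  row 20 [10100]: (((1 OR NOT 0) XOR 0) IMPLIES (NOT 0 XOR (1 OR NOT 0))) -> 0
  row 21 [10101]: (((1 OR NOT 0) XOR 0) IMPLIES (NOT 0 XOR (1 OR NOT 0))) -> 0
  row 22 [10110]: (((1 OR NOT 1) XOR 1) IMPLIES (NOT 0 XOR (1 OR NOT 1))) -> 1
  row 23 [10111]: (((1 OR NOT 1) XOR 1) IMPLIES (NOT 0 XOR (1 OR NOT 1))) -> 1
  row 24 [11000]: (((0 OR NOT 0) XOR 0) IMPLIES (NOT 1 XOR (1 OR NOT 0))) -> 1
  row 25 [11001]: (((0 OR NOT 0) XOR 0) IMPLIES (NOT 1 XOR (1 OR NOT 0))) -> 1
  row 26 [11010]: (((0 OR NOT 1) XOR 1) IMPLIES (NOT 1 XOR (1 OR NOT 1))) -> 1
  row 27 [11011]: (((0 OR NOT 1) XOR 1) IMPLIES (NOT 1 XOR (1 OR NOT 1))) -> 1
  row 28 [11100]: (((1 OR NOT 0) XOR 0) IMPLIES (NOT 1 XOR (1 OR NOT 0))) -> 1
  row 29 [11101]: (((1 OR NOT 0) XOR 0) IMPLIES (NOT 1 XOR (1 OR NOT 0))) -> 1
  row 30 [11110]: (((1 OR NOT 1) XOR 1) IMPLIES (NOT 1 XOR (1 OR NOT 1))) -> 1
  row 31 [11111]: (((1 OR NOT 1) XOR 1) IMPLIES (NOT 1 XOR (1 OR NOT 1))) -> 1
Full result column, 4 rows per line (a,b,c fixed per line; d,e runs 00..11 left to right):
  rows 0-3 [a,b,c=000]: 0011  = hex 3
  rows 4-7 [a,b,c=001]: 0011  = hex 3
  rows 8-11 [a,b,c=010]: 1100  = hex C
  rows 12-15 [a,b,c=011]: 1111  = hex F
  rows 16-19 [a,b,c=100]: 0000  = hex 0
  rows 20-23 [a,b,c=101]: 0011  = hex 3
  rows 24-27 [a,b,c=110]: 1111  = hex F
  rows 28-31 [a,b,c=111]: 1111  = hex F
Output column (row 0 .. row 31) = 00110011110011110000001111111111
Output column grouped in 4s = 0011 0011 1100 1111 0000 0011 1111 1111 = 0x33CF03FF
Convert to decimal digit by digit (value = value*16 + digit):
  3 -> 3
  3*16 + 3 = 51
  51*16 + 12 (C) = 828
  828*16 + 15 (F) = 13263
  13263*16 + 0 = 212208
  212208*16 + 3 = 3395331
  3395331*16 + 15 (F) = 54325311
  54325311*16 + 15 (F) = 869204991
Decimal = 869204991

869204991


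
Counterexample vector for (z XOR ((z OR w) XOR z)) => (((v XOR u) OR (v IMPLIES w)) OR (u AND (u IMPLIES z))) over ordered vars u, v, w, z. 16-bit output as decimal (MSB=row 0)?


F1 = (z XOR ((z OR w) XOR z))
F2 = (((v XOR u) OR (v IMPLIES w)) OR (u AND (u IMPLIES z)))
Counterexample to F1=>F2 is where F1=1 and F2=0.
Evaluate each row (bits = u,v,w,z, MSB first):
  row 0 [0000]: F1=0 F2=1 -> F1&~F2 -> 0
  row 1 [0001]: F1=1 F2=1 -> F1&~F2 -> 0
  row 2 [0010]: F1=1 F2=1 -> F1&~F2 -> 0
  row 3 [0011]: F1=1 F2=1 -> F1&~F2 -> 0
  row 4 [0100]: F1=0 F2=1 -> F1&~F2 -> 0
  row 5 [0101]: F1=1 F2=1 -> F1&~F2 -> 0
  row 6 [0110]: F1=1 F2=1 -> F1&~F2 -> 0
  row 7 [0111]: F1=1 F2=1 -> F1&~F2 -> 0
  row 8 [1000]: F1=0 F2=1 -> F1&~F2 -> 0
  row 9 [1001]: F1=1 F2=1 -> F1&~F2 -> 0
  row 10 [1010]: F1=1 F2=1 -> F1&~F2 -> 0
  row 11 [1011]: F1=1 F2=1 -> F1&~F2 -> 0
  row 12 [1100]: F1=0 F2=0 -> F1&~F2 -> 0
  row 13 [1101]: F1=1 F2=1 -> F1&~F2 -> 0
  row 14 [1110]: F1=1 F2=1 -> F1&~F2 -> 0
  row 15 [1111]: F1=1 F2=1 -> F1&~F2 -> 0
Full result column, 4 rows per line (u,v fixed per line; w,z runs 00..11 left to right):
  rows 0-3 [u,v=00]: 0000  = hex 0
  rows 4-7 [u,v=01]: 0000  = hex 0
  rows 8-11 [u,v=10]: 0000  = hex 0
  rows 12-15 [u,v=11]: 0000  = hex 0
Counterexample vector (row 0 .. row 15) = 0000000000000000
Output column grouped in 4s = 0000 0000 0000 0000 = 0x0000
Convert to decimal digit by digit (value = value*16 + digit):
  0 -> 0
  0*16 + 0 = 0
  0*16 + 0 = 0
  0*16 + 0 = 0
Decimal = 0

0
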